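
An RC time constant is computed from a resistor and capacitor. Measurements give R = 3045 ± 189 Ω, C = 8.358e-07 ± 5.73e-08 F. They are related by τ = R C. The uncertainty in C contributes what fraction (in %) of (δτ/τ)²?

55.0%

(δτ/τ)² = (1·δR/R)² + (1·δC/C)²
  R term: (1×0.0621)² = 0.00385
  C term: (1×0.0686)² = 0.00470
Total = 0.00855. Share from C = 0.00470/0.00855 = 0.550.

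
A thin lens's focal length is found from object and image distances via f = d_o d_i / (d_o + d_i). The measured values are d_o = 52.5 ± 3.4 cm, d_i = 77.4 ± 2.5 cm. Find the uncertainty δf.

∂f/∂d_o = (d_i/(d_o+d_i))² = 0.355;  ∂f/∂d_i = (d_o/(d_o+d_i))² = 0.163
δf = √((∂f/∂d_o · δd_o)² + (∂f/∂d_i · δd_i)²) = √(1.46 + 0.167) = 1.27 cm

1.27 cm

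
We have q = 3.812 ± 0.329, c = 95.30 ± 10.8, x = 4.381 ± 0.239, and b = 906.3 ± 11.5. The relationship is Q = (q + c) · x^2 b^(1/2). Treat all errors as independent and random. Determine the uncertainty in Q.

Let u = q + c = 99.11. δu = √(δq² + δc²) = √(0.108 + 117) = 10.8, so δu/u = 0.109.
Q is then a monomial in u, x, b:
δQ/Q = √((δu/u)² + (2·δx/x)² + (½·δb/b)²) = √(0.0119 + 0.0119 + 4.03e-05) = 0.154
Q = 57270, so δQ = 0.154 × 57270 = 8840.

8840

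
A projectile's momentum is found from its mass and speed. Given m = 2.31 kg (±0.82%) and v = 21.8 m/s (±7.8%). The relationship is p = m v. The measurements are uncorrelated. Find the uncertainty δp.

3.95 kg·m/s

For a monomial p ∝ m, v, fractional errors add in quadrature:
  (1·δm/m)² = (1×0.00820)² = 6.72e-05;  (1·δv/v)² = (1×0.0780)² = 0.00608
δp/p = √(0.00615) = 0.0784
p = 50.4 kg·m/s, so δp = 0.0784 × 50.4 = 3.95 kg·m/s.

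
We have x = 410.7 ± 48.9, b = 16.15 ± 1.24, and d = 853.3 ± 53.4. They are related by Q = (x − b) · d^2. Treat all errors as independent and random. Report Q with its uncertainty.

(2.873 ± 0.506) × 10^8

Let u = x − b = 394.6. δu = √(δx² + δb²) = √(2390 + 1.54) = 48.9, so δu/u = 0.124.
Q is then a monomial in u, d:
δQ/Q = √((δu/u)² + (2·δd/d)²) = √(0.0154 + 0.0157) = 0.176
Q = 2.873e+08, so δQ = 0.176 × 2.873e+08 = 5.06e+07.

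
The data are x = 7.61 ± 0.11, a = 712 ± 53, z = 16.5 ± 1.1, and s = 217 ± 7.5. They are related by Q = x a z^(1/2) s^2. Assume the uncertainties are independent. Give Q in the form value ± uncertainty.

For a monomial Q ∝ x, a, z^(1/2), s^2, fractional errors add in quadrature:
  (1·δx/x)² = (1×0.0145)² = 0.000209;  (1·δa/a)² = (1×0.0744)² = 0.00554;  (½·δz/z)² = (0.5×0.0667)² = 0.00111;  (2·δs/s)² = (2×0.0346)² = 0.00478
δQ/Q = √(0.0116) = 0.108
Q = 1.04e+09, so δQ = 0.108 × 1.04e+09 = 1.12e+08.

(1.04 ± 0.112) × 10^9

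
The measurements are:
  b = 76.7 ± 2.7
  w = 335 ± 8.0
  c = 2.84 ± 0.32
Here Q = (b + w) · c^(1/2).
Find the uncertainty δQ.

Let u = b + w = 412. δu = √(δb² + δw²) = √(7.29 + 64.0) = 8.44, so δu/u = 0.0205.
Q is then a monomial in u, c:
δQ/Q = √((δu/u)² + (½·δc/c)²) = √(0.000421 + 0.00317) = 0.0600
Q = 694, so δQ = 0.0600 × 694 = 41.6.

41.6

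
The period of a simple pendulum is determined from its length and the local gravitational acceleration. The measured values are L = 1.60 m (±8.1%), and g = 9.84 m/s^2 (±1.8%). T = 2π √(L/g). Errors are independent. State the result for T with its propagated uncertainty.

T is a product of powers, so relative uncertainties combine in quadrature:
  (½·δL/L)² = (0.5×0.0810)² = 0.00164;  (−½·δg/g)² = (-0.5×0.0180)² = 8.1e-05
δT/T = √(0.00172) = 0.0415
T = 2.53 s, so δT = 0.0415 × 2.53 = 0.105 s.

2.53 ± 0.105 s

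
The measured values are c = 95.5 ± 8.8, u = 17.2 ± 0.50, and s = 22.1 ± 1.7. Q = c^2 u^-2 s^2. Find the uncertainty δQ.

3720

Relative error in a monomial: (δQ/Q)² = Σ (nᵢ · δxᵢ/xᵢ)².
  (2·δc/c)² = (2×0.0921)² = 0.0340;  (-2·δu/u)² = (-2×0.0291)² = 0.00338;  (2·δs/s)² = (2×0.0769)² = 0.0237
δQ/Q = √(0.0610) = 0.247
Q = 15100, so δQ = 0.247 × 15100 = 3720.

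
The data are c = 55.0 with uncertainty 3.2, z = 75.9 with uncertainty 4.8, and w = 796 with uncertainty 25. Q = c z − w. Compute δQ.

360

Let p = c·z = 4170. δp/p = √((1·δc/c)² + (1·δz/z)²) = √(0.00339 + 0.00400) = 0.0859, so δp = 359.
Q = p − w: δQ = √(δp² + δw²) = √(1.29e+05 + 625) = 360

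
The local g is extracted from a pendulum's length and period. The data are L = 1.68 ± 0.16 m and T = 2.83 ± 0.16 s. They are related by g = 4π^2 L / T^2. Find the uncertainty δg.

1.22 m/s^2

g is a product of powers, so relative uncertainties combine in quadrature:
  (1·δL/L)² = (1×0.0952)² = 0.00907;  (-2·δT/T)² = (-2×0.0565)² = 0.0128
δg/g = √(0.0219) = 0.148
g = 8.28 m/s^2, so δg = 0.148 × 8.28 = 1.22 m/s^2.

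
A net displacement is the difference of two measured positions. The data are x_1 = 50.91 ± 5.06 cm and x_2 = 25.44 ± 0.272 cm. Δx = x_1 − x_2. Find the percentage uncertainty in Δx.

Sums and differences: (δΔx)² = Σ (cᵢ δxᵢ)².
  (δx_1)² = 25.6;  (δx_2)² = 0.0740
δΔx = √(25.7) = 5.07 cm
Δx = 25.47 cm, so δΔx/Δx = 5.07/25.47 = 0.199.

19.9%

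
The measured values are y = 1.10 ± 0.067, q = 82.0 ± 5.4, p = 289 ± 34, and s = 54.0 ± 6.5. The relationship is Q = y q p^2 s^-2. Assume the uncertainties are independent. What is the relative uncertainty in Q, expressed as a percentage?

Products/powers → add relative errors in quadrature, weighted by exponent:
  (1·δy/y)² = (1×0.0609)² = 0.00371;  (1·δq/q)² = (1×0.0659)² = 0.00434;  (2·δp/p)² = (2×0.118)² = 0.0554;  (-2·δs/s)² = (-2×0.120)² = 0.0580
δQ/Q = √(0.121) = 0.348

34.8%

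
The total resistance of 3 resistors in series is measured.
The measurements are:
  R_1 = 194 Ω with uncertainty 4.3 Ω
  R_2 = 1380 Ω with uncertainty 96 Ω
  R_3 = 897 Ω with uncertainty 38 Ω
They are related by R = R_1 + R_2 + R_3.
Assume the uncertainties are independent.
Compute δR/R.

0.0418

Absolute uncertainties add in quadrature for a linear combination:
  (δR_1)² = 18.5;  (δR_2)² = 9220;  (δR_3)² = 1440
δR = √(10700) = 103 Ω
R = 2470 Ω, so δR/R = 103/2470 = 0.0418.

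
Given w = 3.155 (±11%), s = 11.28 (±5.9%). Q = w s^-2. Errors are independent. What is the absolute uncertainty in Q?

Relative error in a monomial: (δQ/Q)² = Σ (nᵢ · δxᵢ/xᵢ)².
  (1·δw/w)² = (1×0.110)² = 0.0121;  (-2·δs/s)² = (-2×0.0590)² = 0.0139
δQ/Q = √(0.0260) = 0.161
Q = 0.02480, so δQ = 0.161 × 0.02480 = 0.00400.

0.00400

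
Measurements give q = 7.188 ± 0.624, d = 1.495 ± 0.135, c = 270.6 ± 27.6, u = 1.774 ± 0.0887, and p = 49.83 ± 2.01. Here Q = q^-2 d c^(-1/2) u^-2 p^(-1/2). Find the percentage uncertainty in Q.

22.7%

Products/powers → add relative errors in quadrature, weighted by exponent:
  (-2·δq/q)² = (-2×0.0868)² = 0.0301;  (1·δd/d)² = (1×0.0903)² = 0.00815;  (−½·δc/c)² = (-0.5×0.102)² = 0.00260;  (-2·δu/u)² = (-2×0.0500)² = 0.0100;  (−½·δp/p)² = (-0.5×0.0403)² = 0.000407
δQ/Q = √(0.0513) = 0.227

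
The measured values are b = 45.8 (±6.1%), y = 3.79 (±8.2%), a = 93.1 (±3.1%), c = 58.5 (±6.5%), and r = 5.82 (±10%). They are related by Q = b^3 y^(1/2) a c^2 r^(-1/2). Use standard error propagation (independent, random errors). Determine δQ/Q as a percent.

23.6%

Relative error in a monomial: (δQ/Q)² = Σ (nᵢ · δxᵢ/xᵢ)².
  (3·δb/b)² = (3×0.0610)² = 0.0335;  (½·δy/y)² = (0.5×0.0820)² = 0.00168;  (1·δa/a)² = (1×0.0310)² = 0.000961;  (2·δc/c)² = (2×0.0650)² = 0.0169;  (−½·δr/r)² = (-0.5×0.100)² = 0.00250
δQ/Q = √(0.0555) = 0.236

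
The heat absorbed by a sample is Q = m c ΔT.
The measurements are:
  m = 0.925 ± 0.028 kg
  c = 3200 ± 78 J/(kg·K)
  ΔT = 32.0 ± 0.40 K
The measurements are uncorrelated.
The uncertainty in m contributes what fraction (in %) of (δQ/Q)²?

55.0%

(δQ/Q)² = (1·δm/m)² + (1·δc/c)² + (1·δΔT/ΔT)²
  m term: (1×0.0303)² = 0.000916
  c term: (1×0.0244)² = 0.000594
  ΔT term: (1×0.0125)² = 0.000156
Total = 0.00167. Share from m = 0.000916/0.00167 = 0.550.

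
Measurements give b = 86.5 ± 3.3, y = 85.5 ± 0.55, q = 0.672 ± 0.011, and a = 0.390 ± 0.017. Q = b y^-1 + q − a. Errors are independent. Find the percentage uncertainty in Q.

Let p = b·y^-1 = 1.01. δp/p = √((1·δb/b)² + (-1·δy/y)²) = √(0.00146 + 4.14e-05) = 0.0387, so δp = 0.0391.
Q = p + q − a: δQ = √(δp² + δq² + δa²) = √(0.00153 + 0.000121 + 0.000289) = 0.0441
Q = 1.29, so δQ/Q = 0.0441/1.29 = 0.0341.

3.41%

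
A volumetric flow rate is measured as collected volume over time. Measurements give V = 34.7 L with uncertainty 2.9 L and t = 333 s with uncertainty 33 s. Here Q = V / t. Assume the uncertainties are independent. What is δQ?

0.0135 L/s

Relative error in a monomial: (δQ/Q)² = Σ (nᵢ · δxᵢ/xᵢ)².
  (1·δV/V)² = (1×0.0836)² = 0.00698;  (-1·δt/t)² = (-1×0.0991)² = 0.00982
δQ/Q = √(0.0168) = 0.130
Q = 0.104 L/s, so δQ = 0.130 × 0.104 = 0.0135 L/s.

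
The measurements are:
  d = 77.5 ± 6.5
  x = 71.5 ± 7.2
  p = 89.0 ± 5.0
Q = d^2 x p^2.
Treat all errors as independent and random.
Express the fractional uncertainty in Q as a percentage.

22.6%

Relative error in a monomial: (δQ/Q)² = Σ (nᵢ · δxᵢ/xᵢ)².
  (2·δd/d)² = (2×0.0839)² = 0.0281;  (1·δx/x)² = (1×0.101)² = 0.0101;  (2·δp/p)² = (2×0.0562)² = 0.0126
δQ/Q = √(0.0509) = 0.226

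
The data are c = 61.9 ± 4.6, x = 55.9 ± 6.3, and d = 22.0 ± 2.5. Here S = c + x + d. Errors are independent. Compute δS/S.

Absolute uncertainties add in quadrature for a linear combination:
  (δc)² = 21.2;  (δx)² = 39.7;  (δd)² = 6.25
δS = √(67.1) = 8.19
S = 140, so δS/S = 8.19/140 = 0.0586.

0.0586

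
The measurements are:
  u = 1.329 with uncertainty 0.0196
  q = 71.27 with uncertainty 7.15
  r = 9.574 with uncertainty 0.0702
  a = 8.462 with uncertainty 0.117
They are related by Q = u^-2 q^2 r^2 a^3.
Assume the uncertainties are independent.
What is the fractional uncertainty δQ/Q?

0.208

Each factor contributes (exponent × relative error)² to (δQ/Q)²:
  (-2·δu/u)² = (-2×0.0147)² = 0.000870;  (2·δq/q)² = (2×0.100)² = 0.0403;  (2·δr/r)² = (2×0.00733)² = 0.000215;  (3·δa/a)² = (3×0.0138)² = 0.00172
δQ/Q = √(0.0431) = 0.208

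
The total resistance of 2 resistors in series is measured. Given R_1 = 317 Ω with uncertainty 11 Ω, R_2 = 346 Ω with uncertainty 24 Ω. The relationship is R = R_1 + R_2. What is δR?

Sums and differences: (δR)² = Σ (cᵢ δxᵢ)².
  (δR_1)² = 121;  (δR_2)² = 576
δR = √(697) = 26.4 Ω

26.4 Ω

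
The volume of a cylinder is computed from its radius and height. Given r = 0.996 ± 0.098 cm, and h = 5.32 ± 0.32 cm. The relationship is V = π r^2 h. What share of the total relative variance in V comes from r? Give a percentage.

(δV/V)² = (2·δr/r)² + (1·δh/h)²
  r term: (2×0.0984)² = 0.0387
  h term: (1×0.0602)² = 0.00362
Total = 0.0423. Share from r = 0.0387/0.0423 = 0.915.

91.5%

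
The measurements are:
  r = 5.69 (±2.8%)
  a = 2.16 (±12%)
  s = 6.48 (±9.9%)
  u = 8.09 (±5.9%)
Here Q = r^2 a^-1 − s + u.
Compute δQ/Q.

0.129

Let p = r^2·a^-1 = 15.0. δp/p = √((2·δr/r)² + (-1·δa/a)²) = √(0.00314 + 0.0144) = 0.132, so δp = 1.98.
Q = p − s + u: δQ = √(δp² + δs² + δu²) = √(3.94 + 0.412 + 0.228) = 2.14
Q = 16.6, so δQ/Q = 2.14/16.6 = 0.129.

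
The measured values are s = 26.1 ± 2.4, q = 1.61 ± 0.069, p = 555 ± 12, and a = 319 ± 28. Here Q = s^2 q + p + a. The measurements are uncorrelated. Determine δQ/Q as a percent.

10.6%

Let w = s^2·q = 1100. δw/w = √((2·δs/s)² + (1·δq/q)²) = √(0.0338 + 0.00184) = 0.189, so δw = 207.
Q = w + p + a: δQ = √(δw² + δp² + δa²) = √(42900 + 144 + 784) = 209
Q = 1970, so δQ/Q = 209/1970 = 0.106.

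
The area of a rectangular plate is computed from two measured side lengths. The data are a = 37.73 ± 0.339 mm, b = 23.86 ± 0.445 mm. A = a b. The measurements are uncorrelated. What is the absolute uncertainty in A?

18.6 mm^2

Relative error in a monomial: (δA/A)² = Σ (nᵢ · δxᵢ/xᵢ)².
  (1·δa/a)² = (1×0.00898)² = 8.07e-05;  (1·δb/b)² = (1×0.0187)² = 0.000348
δA/A = √(0.000429) = 0.0207
A = 900.2 mm^2, so δA = 0.0207 × 900.2 = 18.6 mm^2.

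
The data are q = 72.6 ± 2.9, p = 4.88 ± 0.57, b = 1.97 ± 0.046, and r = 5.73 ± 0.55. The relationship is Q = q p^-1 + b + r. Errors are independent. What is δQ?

Let w = q·p^-1 = 14.9. δw/w = √((1·δq/q)² + (-1·δp/p)²) = √(0.00160 + 0.0136) = 0.123, so δw = 1.84.
Q = w + b + r: δQ = √(δw² + δb² + δr²) = √(3.37 + 0.00212 + 0.303) = 1.92

1.92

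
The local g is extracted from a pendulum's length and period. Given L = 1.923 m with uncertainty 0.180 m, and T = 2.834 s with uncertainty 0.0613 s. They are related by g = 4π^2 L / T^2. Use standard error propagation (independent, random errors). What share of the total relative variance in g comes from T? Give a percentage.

17.6%

(δg/g)² = (1·δL/L)² + (-2·δT/T)²
  L term: (1×0.0936)² = 0.00876
  T term: (-2×0.0216)² = 0.00187
Total = 0.0106. Share from T = 0.00187/0.0106 = 0.176.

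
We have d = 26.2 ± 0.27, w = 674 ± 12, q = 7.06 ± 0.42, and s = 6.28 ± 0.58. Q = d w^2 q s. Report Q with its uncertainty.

(5.28 ± 0.612) × 10^8

Products/powers → add relative errors in quadrature, weighted by exponent:
  (1·δd/d)² = (1×0.0103)² = 0.000106;  (2·δw/w)² = (2×0.0178)² = 0.00127;  (1·δq/q)² = (1×0.0595)² = 0.00354;  (1·δs/s)² = (1×0.0924)² = 0.00853
δQ/Q = √(0.0134) = 0.116
Q = 5.28e+08, so δQ = 0.116 × 5.28e+08 = 6.12e+07.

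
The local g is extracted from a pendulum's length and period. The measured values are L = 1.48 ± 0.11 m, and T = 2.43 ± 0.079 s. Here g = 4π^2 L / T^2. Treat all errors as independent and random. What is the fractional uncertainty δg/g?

0.0988

Each factor contributes (exponent × relative error)² to (δg/g)²:
  (1·δL/L)² = (1×0.0743)² = 0.00552;  (-2·δT/T)² = (-2×0.0325)² = 0.00423
δg/g = √(0.00975) = 0.0988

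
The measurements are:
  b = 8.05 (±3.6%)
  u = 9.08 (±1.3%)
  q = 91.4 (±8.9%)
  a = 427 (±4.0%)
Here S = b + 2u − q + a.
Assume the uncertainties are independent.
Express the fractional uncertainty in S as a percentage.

5.23%

Sums and differences: (δS)² = Σ (cᵢ δxᵢ)².
  (δb)² = 0.0840;  (2·δu)² = 0.0557;  (δq)² = 66.2;  (δa)² = 292
δS = √(358) = 18.9
S = 362, so δS/S = 18.9/362 = 0.0523.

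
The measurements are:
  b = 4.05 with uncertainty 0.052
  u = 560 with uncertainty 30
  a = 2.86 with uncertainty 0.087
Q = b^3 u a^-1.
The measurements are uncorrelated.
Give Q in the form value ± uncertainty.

Each factor contributes (exponent × relative error)² to (δQ/Q)²:
  (3·δb/b)² = (3×0.0128)² = 0.00148;  (1·δu/u)² = (1×0.0536)² = 0.00287;  (-1·δa/a)² = (-1×0.0304)² = 0.000925
δQ/Q = √(0.00528) = 0.0727
Q = 13000, so δQ = 0.0727 × 13000 = 945.

13000 ± 945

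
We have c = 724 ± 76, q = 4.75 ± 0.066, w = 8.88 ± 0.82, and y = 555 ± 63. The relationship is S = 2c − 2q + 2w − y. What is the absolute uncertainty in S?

165

S is a linear combination, so absolute uncertainties add in quadrature:
  (2·δc)² = 23100;  (2·δq)² = 0.0174;  (2·δw)² = 2.69;  (δy)² = 3970
δS = √(27100) = 165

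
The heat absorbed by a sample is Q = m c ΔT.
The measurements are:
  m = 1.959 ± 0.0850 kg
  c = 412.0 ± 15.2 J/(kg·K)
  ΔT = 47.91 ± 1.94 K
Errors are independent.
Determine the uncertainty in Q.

Each factor contributes (exponent × relative error)² to (δQ/Q)²:
  (1·δm/m)² = (1×0.0434)² = 0.00188;  (1·δc/c)² = (1×0.0369)² = 0.00136;  (1·δΔT/ΔT)² = (1×0.0405)² = 0.00164
δQ/Q = √(0.00488) = 0.0699
Q = 38670 J, so δQ = 0.0699 × 38670 = 2700 J.

2700 J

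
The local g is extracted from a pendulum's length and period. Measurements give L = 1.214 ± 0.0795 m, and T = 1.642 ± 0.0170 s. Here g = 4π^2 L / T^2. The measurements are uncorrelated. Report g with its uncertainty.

17.78 ± 1.22 m/s^2

Since g is a product/quotient, work with relative uncertainties:
  (1·δL/L)² = (1×0.0655)² = 0.00429;  (-2·δT/T)² = (-2×0.0104)² = 0.000429
δg/g = √(0.00472) = 0.0687
g = 17.78 m/s^2, so δg = 0.0687 × 17.78 = 1.22 m/s^2.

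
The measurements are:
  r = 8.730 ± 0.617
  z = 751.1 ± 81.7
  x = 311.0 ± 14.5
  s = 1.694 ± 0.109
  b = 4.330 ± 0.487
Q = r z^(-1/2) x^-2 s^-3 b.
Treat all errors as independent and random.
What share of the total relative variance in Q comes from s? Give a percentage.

56.0%

(δQ/Q)² = (1·δr/r)² + (−½·δz/z)² + (-2·δx/x)² + (-3·δs/s)² + (1·δb/b)²
  r term: (1×0.0707)² = 0.00500
  z term: (-0.5×0.109)² = 0.00296
  x term: (-2×0.0466)² = 0.00870
  s term: (-3×0.0643)² = 0.0373
  b term: (1×0.112)² = 0.0126
Total = 0.0666. Share from s = 0.0373/0.0666 = 0.560.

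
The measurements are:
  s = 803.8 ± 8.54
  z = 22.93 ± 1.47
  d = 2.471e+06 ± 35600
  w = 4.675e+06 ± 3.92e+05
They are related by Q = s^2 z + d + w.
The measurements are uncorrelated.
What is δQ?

1.08e+06

Let p = s^2·z = 1.481e+07. δp/p = √((2·δs/s)² + (1·δz/z)²) = √(0.000452 + 0.00411) = 0.0675, so δp = 1e+06.
Q = p + d + w: δQ = √(δp² + δd² + δw²) = √(1e+12 + 1.27e+09 + 1.54e+11) = 1.08e+06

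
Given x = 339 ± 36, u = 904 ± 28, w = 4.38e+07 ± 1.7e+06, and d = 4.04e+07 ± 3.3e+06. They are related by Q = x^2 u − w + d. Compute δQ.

Let p = x^2·u = 1.04e+08. δp/p = √((2·δx/x)² + (1·δu/u)²) = √(0.0451 + 0.000959) = 0.215, so δp = 2.23e+07.
Q = p − w + d: δQ = √(δp² + δw² + δd²) = √(4.97e+14 + 2.89e+12 + 1.09e+13) = 2.26e+07

2.26e+07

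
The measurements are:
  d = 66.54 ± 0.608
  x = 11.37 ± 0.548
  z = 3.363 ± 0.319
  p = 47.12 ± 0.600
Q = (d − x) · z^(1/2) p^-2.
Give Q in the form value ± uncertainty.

0.04557 ± 0.00254

Let u = d − x = 55.17. δu = √(δd² + δx²) = √(0.370 + 0.300) = 0.819, so δu/u = 0.0148.
Q is then a monomial in u, z, p:
δQ/Q = √((δu/u)² + (½·δz/z)² + (-2·δp/p)²) = √(0.000220 + 0.00225 + 0.000649) = 0.0558
Q = 0.04557, so δQ = 0.0558 × 0.04557 = 0.00254.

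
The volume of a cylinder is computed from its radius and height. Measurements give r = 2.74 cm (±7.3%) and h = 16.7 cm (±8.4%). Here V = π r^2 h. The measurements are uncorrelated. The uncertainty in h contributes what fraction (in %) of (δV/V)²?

(δV/V)² = (2·δr/r)² + (1·δh/h)²
  r term: (2×0.0730)² = 0.0213
  h term: (1×0.0840)² = 0.00706
Total = 0.0284. Share from h = 0.00706/0.0284 = 0.249.

24.9%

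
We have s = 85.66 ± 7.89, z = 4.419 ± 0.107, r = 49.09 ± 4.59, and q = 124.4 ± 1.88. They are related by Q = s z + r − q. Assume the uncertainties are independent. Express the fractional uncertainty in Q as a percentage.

12.0%

Let p = s·z = 378.5. δp/p = √((1·δs/s)² + (1·δz/z)²) = √(0.00848 + 0.000586) = 0.0952, so δp = 36.1.
Q = p + r − q: δQ = √(δp² + δr² + δq²) = √(1300 + 21.1 + 3.53) = 36.4
Q = 303.2, so δQ/Q = 36.4/303.2 = 0.120.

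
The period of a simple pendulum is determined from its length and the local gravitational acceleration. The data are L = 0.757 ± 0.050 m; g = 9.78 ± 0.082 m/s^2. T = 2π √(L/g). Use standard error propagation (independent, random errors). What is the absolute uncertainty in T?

0.0582 s

Each factor contributes (exponent × relative error)² to (δT/T)²:
  (½·δL/L)² = (0.5×0.0661)² = 0.00109;  (−½·δg/g)² = (-0.5×0.00838)² = 1.76e-05
δT/T = √(0.00111) = 0.0333
T = 1.75 s, so δT = 0.0333 × 1.75 = 0.0582 s.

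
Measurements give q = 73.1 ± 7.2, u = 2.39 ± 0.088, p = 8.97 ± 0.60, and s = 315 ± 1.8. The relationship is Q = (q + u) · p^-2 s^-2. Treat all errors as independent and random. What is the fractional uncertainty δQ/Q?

Let w = q + u = 75.5. δw = √(δq² + δu²) = √(51.8 + 0.00774) = 7.20, so δw/w = 0.0954.
Q is then a monomial in w, p, s:
δQ/Q = √((δw/w)² + (-2·δp/p)² + (-2·δs/s)²) = √(0.00910 + 0.0179 + 0.000131) = 0.165

0.165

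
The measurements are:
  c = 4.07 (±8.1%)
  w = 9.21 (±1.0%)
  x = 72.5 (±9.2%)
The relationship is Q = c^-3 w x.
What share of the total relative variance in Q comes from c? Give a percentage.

87.3%

(δQ/Q)² = (-3·δc/c)² + (1·δw/w)² + (1·δx/x)²
  c term: (-3×0.0810)² = 0.0590
  w term: (1×0.0100)² = 0.000100
  x term: (1×0.0920)² = 0.00846
Total = 0.0676. Share from c = 0.0590/0.0676 = 0.873.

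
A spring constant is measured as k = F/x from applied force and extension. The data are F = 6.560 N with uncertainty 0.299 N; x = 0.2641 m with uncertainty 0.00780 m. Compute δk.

Products/powers → add relative errors in quadrature, weighted by exponent:
  (1·δF/F)² = (1×0.0456)² = 0.00208;  (-1·δx/x)² = (-1×0.0295)² = 0.000872
δk/k = √(0.00295) = 0.0543
k = 24.84 N/m, so δk = 0.0543 × 24.84 = 1.35 N/m.

1.35 N/m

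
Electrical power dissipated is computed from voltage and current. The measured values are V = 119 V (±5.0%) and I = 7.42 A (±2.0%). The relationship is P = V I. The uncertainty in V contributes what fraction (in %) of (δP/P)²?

86.2%

(δP/P)² = (1·δV/V)² + (1·δI/I)²
  V term: (1×0.0500)² = 0.00250
  I term: (1×0.0200)² = 0.000400
Total = 0.00290. Share from V = 0.00250/0.00290 = 0.862.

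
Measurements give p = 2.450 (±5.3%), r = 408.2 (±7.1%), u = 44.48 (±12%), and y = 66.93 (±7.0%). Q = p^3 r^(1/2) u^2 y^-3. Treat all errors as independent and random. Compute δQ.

Since Q is a product/quotient, work with relative uncertainties:
  (3·δp/p)² = (3×0.0530)² = 0.0253;  (½·δr/r)² = (0.5×0.0710)² = 0.00126;  (2·δu/u)² = (2×0.120)² = 0.0576;  (-3·δy/y)² = (-3×0.0700)² = 0.0441
δQ/Q = √(0.128) = 0.358
Q = 1.961, so δQ = 0.358 × 1.961 = 0.702.

0.702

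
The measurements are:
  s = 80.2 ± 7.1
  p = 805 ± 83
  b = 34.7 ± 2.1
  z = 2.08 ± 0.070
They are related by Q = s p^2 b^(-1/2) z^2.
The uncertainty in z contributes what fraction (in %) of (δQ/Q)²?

(δQ/Q)² = (1·δs/s)² + (2·δp/p)² + (−½·δb/b)² + (2·δz/z)²
  s term: (1×0.0885)² = 0.00784
  p term: (2×0.103)² = 0.0425
  b term: (-0.5×0.0605)² = 0.000916
  z term: (2×0.0337)² = 0.00453
Total = 0.0558. Share from z = 0.00453/0.0558 = 0.0812.

8.12%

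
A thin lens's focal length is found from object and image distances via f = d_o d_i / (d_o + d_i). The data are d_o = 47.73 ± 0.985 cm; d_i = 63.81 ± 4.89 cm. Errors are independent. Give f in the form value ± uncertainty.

27.31 ± 0.952 cm

∂f/∂d_o = (d_i/(d_o+d_i))² = 0.327;  ∂f/∂d_i = (d_o/(d_o+d_i))² = 0.183
δf = √((∂f/∂d_o · δd_o)² + (∂f/∂d_i · δd_i)²) = √(0.104 + 0.802) = 0.952 cm
f = 27.31 cm.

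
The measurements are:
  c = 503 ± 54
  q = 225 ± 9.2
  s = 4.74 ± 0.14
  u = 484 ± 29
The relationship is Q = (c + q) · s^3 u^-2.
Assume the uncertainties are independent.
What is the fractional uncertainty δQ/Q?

Let w = c + q = 728. δw = √(δc² + δq²) = √(2920 + 84.6) = 54.8, so δw/w = 0.0752.
Q is then a monomial in w, s, u:
δQ/Q = √((δw/w)² + (3·δs/s)² + (-2·δu/u)²) = √(0.00566 + 0.00785 + 0.0144) = 0.167

0.167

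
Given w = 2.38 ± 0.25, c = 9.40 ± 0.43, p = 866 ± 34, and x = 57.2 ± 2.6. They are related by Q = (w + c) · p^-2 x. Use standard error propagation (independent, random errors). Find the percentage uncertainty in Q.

Let u = w + c = 11.8. δu = √(δw² + δc²) = √(0.0625 + 0.185) = 0.497, so δu/u = 0.0422.
Q is then a monomial in u, p, x:
δQ/Q = √((δu/u)² + (-2·δp/p)² + (1·δx/x)²) = √(0.00178 + 0.00617 + 0.00207) = 0.100

10.0%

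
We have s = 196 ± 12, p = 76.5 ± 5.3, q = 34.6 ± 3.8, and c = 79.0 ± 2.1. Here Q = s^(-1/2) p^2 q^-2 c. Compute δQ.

Q is a product of powers, so relative uncertainties combine in quadrature:
  (−½·δs/s)² = (-0.5×0.0612)² = 0.000937;  (2·δp/p)² = (2×0.0693)² = 0.0192;  (-2·δq/q)² = (-2×0.110)² = 0.0482;  (1·δc/c)² = (1×0.0266)² = 0.000707
δQ/Q = √(0.0691) = 0.263
Q = 27.6, so δQ = 0.263 × 27.6 = 7.25.

7.25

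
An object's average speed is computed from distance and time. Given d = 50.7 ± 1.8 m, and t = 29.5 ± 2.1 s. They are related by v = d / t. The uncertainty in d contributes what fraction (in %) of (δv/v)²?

(δv/v)² = (1·δd/d)² + (-1·δt/t)²
  d term: (1×0.0355)² = 0.00126
  t term: (-1×0.0712)² = 0.00507
Total = 0.00633. Share from d = 0.00126/0.00633 = 0.199.

19.9%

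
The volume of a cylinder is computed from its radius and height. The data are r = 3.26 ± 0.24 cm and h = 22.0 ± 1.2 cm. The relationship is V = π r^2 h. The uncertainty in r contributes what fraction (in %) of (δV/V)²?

87.9%

(δV/V)² = (2·δr/r)² + (1·δh/h)²
  r term: (2×0.0736)² = 0.0217
  h term: (1×0.0545)² = 0.00298
Total = 0.0247. Share from r = 0.0217/0.0247 = 0.879.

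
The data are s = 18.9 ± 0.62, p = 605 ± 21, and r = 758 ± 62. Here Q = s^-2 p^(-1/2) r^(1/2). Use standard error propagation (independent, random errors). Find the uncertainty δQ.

0.000248

Each factor contributes (exponent × relative error)² to (δQ/Q)²:
  (-2·δs/s)² = (-2×0.0328)² = 0.00430;  (−½·δp/p)² = (-0.5×0.0347)² = 0.000301;  (½·δr/r)² = (0.5×0.0818)² = 0.00167
δQ/Q = √(0.00628) = 0.0792
Q = 0.00313, so δQ = 0.0792 × 0.00313 = 0.000248.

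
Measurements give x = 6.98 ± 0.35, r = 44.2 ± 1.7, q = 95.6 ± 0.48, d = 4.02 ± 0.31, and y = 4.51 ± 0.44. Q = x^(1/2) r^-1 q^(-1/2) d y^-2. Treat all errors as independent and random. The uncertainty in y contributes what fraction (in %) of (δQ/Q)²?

82.5%

(δQ/Q)² = (½·δx/x)² + (-1·δr/r)² + (−½·δq/q)² + (1·δd/d)² + (-2·δy/y)²
  x term: (0.5×0.0501)² = 0.000629
  r term: (-1×0.0385)² = 0.00148
  q term: (-0.5×0.00502)² = 6.3e-06
  d term: (1×0.0771)² = 0.00595
  y term: (-2×0.0976)² = 0.0381
Total = 0.0461. Share from y = 0.0381/0.0461 = 0.825.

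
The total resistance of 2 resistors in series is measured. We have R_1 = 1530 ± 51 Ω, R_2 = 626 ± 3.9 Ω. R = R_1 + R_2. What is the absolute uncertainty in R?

51.1 Ω

Each term contributes (cᵢ δxᵢ)² to (δR)²:
  (δR_1)² = 2600;  (δR_2)² = 15.2
δR = √(2620) = 51.1 Ω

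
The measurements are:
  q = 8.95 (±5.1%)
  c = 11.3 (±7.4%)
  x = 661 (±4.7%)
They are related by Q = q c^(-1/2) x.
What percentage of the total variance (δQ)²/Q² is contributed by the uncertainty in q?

(δQ/Q)² = (1·δq/q)² + (−½·δc/c)² + (1·δx/x)²
  q term: (1×0.0510)² = 0.00260
  c term: (-0.5×0.0740)² = 0.00137
  x term: (1×0.0470)² = 0.00221
Total = 0.00618. Share from q = 0.00260/0.00618 = 0.421.

42.1%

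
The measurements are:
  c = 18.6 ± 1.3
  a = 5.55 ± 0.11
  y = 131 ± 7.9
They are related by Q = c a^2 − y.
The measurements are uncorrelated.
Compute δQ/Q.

0.106

Let p = c·a^2 = 573. δp/p = √((1·δc/c)² + (2·δa/a)²) = √(0.00488 + 0.00157) = 0.0804, so δp = 46.0.
Q = p − y: δQ = √(δp² + δy²) = √(2120 + 62.4) = 46.7
Q = 442, so δQ/Q = 46.7/442 = 0.106.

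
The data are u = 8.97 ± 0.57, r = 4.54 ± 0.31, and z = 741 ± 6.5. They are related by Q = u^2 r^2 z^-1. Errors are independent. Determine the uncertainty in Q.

0.418

Products/powers → add relative errors in quadrature, weighted by exponent:
  (2·δu/u)² = (2×0.0635)² = 0.0162;  (2·δr/r)² = (2×0.0683)² = 0.0186;  (-1·δz/z)² = (-1×0.00877)² = 7.69e-05
δQ/Q = √(0.0349) = 0.187
Q = 2.24, so δQ = 0.187 × 2.24 = 0.418.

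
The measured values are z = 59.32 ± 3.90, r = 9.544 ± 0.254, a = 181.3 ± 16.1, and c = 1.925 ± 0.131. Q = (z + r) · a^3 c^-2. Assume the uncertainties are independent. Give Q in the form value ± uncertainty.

Let u = z + r = 68.86. δu = √(δz² + δr²) = √(15.2 + 0.0645) = 3.91, so δu/u = 0.0568.
Q is then a monomial in u, a, c:
δQ/Q = √((δu/u)² + (3·δa/a)² + (-2·δc/c)²) = √(0.00322 + 0.0710 + 0.0185) = 0.304
Q = 1.107e+08, so δQ = 0.304 × 1.107e+08 = 3.37e+07.

(1.107 ± 0.337) × 10^8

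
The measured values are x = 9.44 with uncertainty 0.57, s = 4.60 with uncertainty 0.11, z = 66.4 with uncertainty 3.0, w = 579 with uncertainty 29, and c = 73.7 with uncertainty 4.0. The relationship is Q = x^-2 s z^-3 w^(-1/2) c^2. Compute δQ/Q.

0.214

For a monomial Q ∝ x^-2, s, z^-3, w^(-1/2), c^2, fractional errors add in quadrature:
  (-2·δx/x)² = (-2×0.0604)² = 0.0146;  (1·δs/s)² = (1×0.0239)² = 0.000572;  (-3·δz/z)² = (-3×0.0452)² = 0.0184;  (−½·δw/w)² = (-0.5×0.0501)² = 0.000627;  (2·δc/c)² = (2×0.0543)² = 0.0118
δQ/Q = √(0.0459) = 0.214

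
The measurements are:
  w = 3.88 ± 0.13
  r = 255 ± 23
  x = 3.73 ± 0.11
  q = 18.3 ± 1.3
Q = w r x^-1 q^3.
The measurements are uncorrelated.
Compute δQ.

Each factor contributes (exponent × relative error)² to (δQ/Q)²:
  (1·δw/w)² = (1×0.0335)² = 0.00112;  (1·δr/r)² = (1×0.0902)² = 0.00814;  (-1·δx/x)² = (-1×0.0295)² = 0.000870;  (3·δq/q)² = (3×0.0710)² = 0.0454
δQ/Q = √(0.0555) = 0.236
Q = 1.63e+06, so δQ = 0.236 × 1.63e+06 = 3.83e+05.

3.83e+05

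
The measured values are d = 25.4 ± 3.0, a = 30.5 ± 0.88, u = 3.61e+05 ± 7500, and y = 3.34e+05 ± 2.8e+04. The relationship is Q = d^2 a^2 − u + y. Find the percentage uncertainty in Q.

Let p = d^2·a^2 = 6e+05. δp/p = √((2·δd/d)² + (2·δa/a)²) = √(0.0558 + 0.00333) = 0.243, so δp = 1.46e+05.
Q = p − u + y: δQ = √(δp² + δu² + δy²) = √(2.13e+10 + 5.62e+07 + 7.84e+08) = 1.49e+05
Q = 5.73e+05, so δQ/Q = 1.49e+05/5.73e+05 = 0.260.

26.0%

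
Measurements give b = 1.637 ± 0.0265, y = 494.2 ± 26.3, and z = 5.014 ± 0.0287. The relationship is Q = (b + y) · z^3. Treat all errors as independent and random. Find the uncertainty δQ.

Let u = b + y = 495.8. δu = √(δb² + δy²) = √(0.000702 + 692) = 26.3, so δu/u = 0.0530.
Q is then a monomial in u, z:
δQ/Q = √((δu/u)² + (3·δz/z)²) = √(0.00281 + 0.000295) = 0.0558
Q = 62500, so δQ = 0.0558 × 62500 = 3480.

3480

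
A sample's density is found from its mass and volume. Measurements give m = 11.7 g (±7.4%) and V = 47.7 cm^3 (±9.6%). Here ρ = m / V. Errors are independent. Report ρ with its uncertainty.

Relative error in a monomial: (δρ/ρ)² = Σ (nᵢ · δxᵢ/xᵢ)².
  (1·δm/m)² = (1×0.0740)² = 0.00548;  (-1·δV/V)² = (-1×0.0960)² = 0.00922
δρ/ρ = √(0.0147) = 0.121
ρ = 0.245 g/cm^3, so δρ = 0.121 × 0.245 = 0.0297 g/cm^3.

0.245 ± 0.0297 g/cm^3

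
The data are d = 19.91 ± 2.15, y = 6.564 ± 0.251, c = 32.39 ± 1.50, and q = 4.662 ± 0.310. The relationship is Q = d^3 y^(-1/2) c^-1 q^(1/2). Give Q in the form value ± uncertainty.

Q is a product of powers, so relative uncertainties combine in quadrature:
  (3·δd/d)² = (3×0.108)² = 0.105;  (−½·δy/y)² = (-0.5×0.0382)² = 0.000366;  (-1·δc/c)² = (-1×0.0463)² = 0.00214;  (½·δq/q)² = (0.5×0.0665)² = 0.00111
δQ/Q = √(0.109) = 0.329
Q = 205.4, so δQ = 0.329 × 205.4 = 67.7.

205.4 ± 67.7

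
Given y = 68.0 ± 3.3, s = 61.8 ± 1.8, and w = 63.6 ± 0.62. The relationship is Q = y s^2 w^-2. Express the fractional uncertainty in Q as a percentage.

7.83%

Since Q is a product/quotient, work with relative uncertainties:
  (1·δy/y)² = (1×0.0485)² = 0.00236;  (2·δs/s)² = (2×0.0291)² = 0.00339;  (-2·δw/w)² = (-2×0.00975)² = 0.000380
δQ/Q = √(0.00613) = 0.0783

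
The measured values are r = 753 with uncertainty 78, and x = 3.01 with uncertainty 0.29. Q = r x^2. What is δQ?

Each factor contributes (exponent × relative error)² to (δQ/Q)²:
  (1·δr/r)² = (1×0.104)² = 0.0107;  (2·δx/x)² = (2×0.0963)² = 0.0371
δQ/Q = √(0.0479) = 0.219
Q = 6820, so δQ = 0.219 × 6820 = 1490.

1490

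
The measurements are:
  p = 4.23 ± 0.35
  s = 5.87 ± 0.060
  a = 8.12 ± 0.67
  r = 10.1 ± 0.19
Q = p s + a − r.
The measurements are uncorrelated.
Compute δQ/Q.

Let w = p·s = 24.8. δw/w = √((1·δp/p)² + (1·δs/s)²) = √(0.00685 + 0.000104) = 0.0834, so δw = 2.07.
Q = w + a − r: δQ = √(δw² + δa² + δr²) = √(4.29 + 0.449 + 0.0361) = 2.18
Q = 22.9, so δQ/Q = 2.18/22.9 = 0.0956.

0.0956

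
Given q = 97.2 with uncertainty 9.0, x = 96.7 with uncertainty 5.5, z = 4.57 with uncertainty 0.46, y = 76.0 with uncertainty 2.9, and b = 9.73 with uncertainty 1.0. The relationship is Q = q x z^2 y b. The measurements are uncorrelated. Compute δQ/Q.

0.254

For a monomial Q ∝ q, x, z^2, y, b, fractional errors add in quadrature:
  (1·δq/q)² = (1×0.0926)² = 0.00857;  (1·δx/x)² = (1×0.0569)² = 0.00323;  (2·δz/z)² = (2×0.101)² = 0.0405;  (1·δy/y)² = (1×0.0382)² = 0.00146;  (1·δb/b)² = (1×0.103)² = 0.0106
δQ/Q = √(0.0644) = 0.254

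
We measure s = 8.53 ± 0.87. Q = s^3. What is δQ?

190

Q ∝ s^3, so δQ/Q = |3| · δs/s = 3 × 0.102 = 0.306.
Q = 621, so δQ = 0.306 × 621 = 190.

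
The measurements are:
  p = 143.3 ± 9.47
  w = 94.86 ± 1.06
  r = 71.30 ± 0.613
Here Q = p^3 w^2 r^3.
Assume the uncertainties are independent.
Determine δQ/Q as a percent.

20.1%

Since Q is a product/quotient, work with relative uncertainties:
  (3·δp/p)² = (3×0.0661)² = 0.0393;  (2·δw/w)² = (2×0.0112)² = 0.000499;  (3·δr/r)² = (3×0.00860)² = 0.000665
δQ/Q = √(0.0405) = 0.201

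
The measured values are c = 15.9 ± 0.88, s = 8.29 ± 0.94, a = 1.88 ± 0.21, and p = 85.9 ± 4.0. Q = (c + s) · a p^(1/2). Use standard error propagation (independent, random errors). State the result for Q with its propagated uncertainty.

421 ± 53.1

Let u = c + s = 24.2. δu = √(δc² + δs²) = √(0.774 + 0.884) = 1.29, so δu/u = 0.0532.
Q is then a monomial in u, a, p:
δQ/Q = √((δu/u)² + (1·δa/a)² + (½·δp/p)²) = √(0.00283 + 0.0125 + 0.000542) = 0.126
Q = 421, so δQ = 0.126 × 421 = 53.1.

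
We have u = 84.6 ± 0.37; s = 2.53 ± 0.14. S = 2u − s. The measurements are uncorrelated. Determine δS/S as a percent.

Each term contributes (cᵢ δxᵢ)² to (δS)²:
  (2·δu)² = 0.548;  (δs)² = 0.0196
δS = √(0.567) = 0.753
S = 167, so δS/S = 0.753/167 = 0.00452.

0.452%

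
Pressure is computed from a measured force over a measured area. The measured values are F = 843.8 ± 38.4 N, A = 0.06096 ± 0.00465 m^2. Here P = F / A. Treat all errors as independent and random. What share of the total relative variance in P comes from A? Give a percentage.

73.7%

(δP/P)² = (1·δF/F)² + (-1·δA/A)²
  F term: (1×0.0455)² = 0.00207
  A term: (-1×0.0763)² = 0.00582
Total = 0.00789. Share from A = 0.00582/0.00789 = 0.737.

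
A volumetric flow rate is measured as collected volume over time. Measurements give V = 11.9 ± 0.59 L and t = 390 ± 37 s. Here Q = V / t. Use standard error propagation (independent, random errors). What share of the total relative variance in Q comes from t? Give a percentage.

78.5%

(δQ/Q)² = (1·δV/V)² + (-1·δt/t)²
  V term: (1×0.0496)² = 0.00246
  t term: (-1×0.0949)² = 0.00900
Total = 0.0115. Share from t = 0.00900/0.0115 = 0.785.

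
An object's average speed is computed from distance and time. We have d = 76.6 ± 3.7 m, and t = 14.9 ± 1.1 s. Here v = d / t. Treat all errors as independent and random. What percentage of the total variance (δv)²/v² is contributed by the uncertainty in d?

(δv/v)² = (1·δd/d)² + (-1·δt/t)²
  d term: (1×0.0483)² = 0.00233
  t term: (-1×0.0738)² = 0.00545
Total = 0.00778. Share from d = 0.00233/0.00778 = 0.300.

30.0%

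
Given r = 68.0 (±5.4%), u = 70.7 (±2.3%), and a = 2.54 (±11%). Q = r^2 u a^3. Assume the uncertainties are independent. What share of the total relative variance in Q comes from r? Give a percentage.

9.63%

(δQ/Q)² = (2·δr/r)² + (1·δu/u)² + (3·δa/a)²
  r term: (2×0.0540)² = 0.0117
  u term: (1×0.0230)² = 0.000529
  a term: (3×0.110)² = 0.109
Total = 0.121. Share from r = 0.0117/0.121 = 0.0963.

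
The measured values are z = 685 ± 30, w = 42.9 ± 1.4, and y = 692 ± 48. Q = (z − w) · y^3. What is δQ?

Let u = z − w = 642. δu = √(δz² + δw²) = √(900 + 1.96) = 30.0, so δu/u = 0.0468.
Q is then a monomial in u, y:
δQ/Q = √((δu/u)² + (3·δy/y)²) = √(0.00219 + 0.0433) = 0.213
Q = 2.13e+11, so δQ = 0.213 × 2.13e+11 = 4.54e+10.

4.54e+10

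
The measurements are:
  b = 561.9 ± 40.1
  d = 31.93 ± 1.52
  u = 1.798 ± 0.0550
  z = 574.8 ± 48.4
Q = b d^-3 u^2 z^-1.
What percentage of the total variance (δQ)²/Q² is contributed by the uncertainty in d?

56.2%

(δQ/Q)² = (1·δb/b)² + (-3·δd/d)² + (2·δu/u)² + (-1·δz/z)²
  b term: (1×0.0714)² = 0.00509
  d term: (-3×0.0476)² = 0.0204
  u term: (2×0.0306)² = 0.00374
  z term: (-1×0.0842)² = 0.00709
Total = 0.0363. Share from d = 0.0204/0.0363 = 0.562.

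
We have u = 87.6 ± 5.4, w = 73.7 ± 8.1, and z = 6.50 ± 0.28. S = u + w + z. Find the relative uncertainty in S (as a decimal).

0.0580

S is a linear combination, so absolute uncertainties add in quadrature:
  (δu)² = 29.2;  (δw)² = 65.6;  (δz)² = 0.0784
δS = √(94.8) = 9.74
S = 168, so δS/S = 9.74/168 = 0.0580.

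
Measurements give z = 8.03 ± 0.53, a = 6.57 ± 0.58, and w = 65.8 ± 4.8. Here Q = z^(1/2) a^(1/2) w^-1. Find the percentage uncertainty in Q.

9.14%

Products/powers → add relative errors in quadrature, weighted by exponent:
  (½·δz/z)² = (0.5×0.0660)² = 0.00109;  (½·δa/a)² = (0.5×0.0883)² = 0.00195;  (-1·δw/w)² = (-1×0.0729)² = 0.00532
δQ/Q = √(0.00836) = 0.0914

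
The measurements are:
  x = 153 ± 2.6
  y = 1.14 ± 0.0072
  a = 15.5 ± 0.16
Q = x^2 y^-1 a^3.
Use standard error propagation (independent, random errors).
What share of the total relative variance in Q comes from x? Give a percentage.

53.6%

(δQ/Q)² = (2·δx/x)² + (-1·δy/y)² + (3·δa/a)²
  x term: (2×0.0170)² = 0.00116
  y term: (-1×0.00632)² = 3.99e-05
  a term: (3×0.0103)² = 0.000959
Total = 0.00215. Share from x = 0.00116/0.00215 = 0.536.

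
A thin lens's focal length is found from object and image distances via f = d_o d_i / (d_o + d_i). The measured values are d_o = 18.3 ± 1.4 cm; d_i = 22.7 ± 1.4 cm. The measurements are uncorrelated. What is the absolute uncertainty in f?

∂f/∂d_o = (d_i/(d_o+d_i))² = 0.307;  ∂f/∂d_i = (d_o/(d_o+d_i))² = 0.199
δf = √((∂f/∂d_o · δd_o)² + (∂f/∂d_i · δd_i)²) = √(0.184 + 0.0778) = 0.512 cm

0.512 cm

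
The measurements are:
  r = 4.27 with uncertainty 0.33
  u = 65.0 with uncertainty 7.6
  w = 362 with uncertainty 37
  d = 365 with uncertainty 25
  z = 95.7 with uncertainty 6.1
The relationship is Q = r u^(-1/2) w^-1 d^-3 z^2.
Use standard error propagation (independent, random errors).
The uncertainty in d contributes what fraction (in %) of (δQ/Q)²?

53.9%

(δQ/Q)² = (1·δr/r)² + (−½·δu/u)² + (-1·δw/w)² + (-3·δd/d)² + (2·δz/z)²
  r term: (1×0.0773)² = 0.00597
  u term: (-0.5×0.117)² = 0.00342
  w term: (-1×0.102)² = 0.0104
  d term: (-3×0.0685)² = 0.0422
  z term: (2×0.0637)² = 0.0163
Total = 0.0783. Share from d = 0.0422/0.0783 = 0.539.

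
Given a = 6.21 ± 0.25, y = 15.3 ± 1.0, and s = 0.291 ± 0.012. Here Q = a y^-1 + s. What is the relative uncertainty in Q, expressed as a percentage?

4.79%

Let p = a·y^-1 = 0.406. δp/p = √((1·δa/a)² + (-1·δy/y)²) = √(0.00162 + 0.00427) = 0.0768, so δp = 0.0312.
Q = p + s: δQ = √(δp² + δs²) = √(0.000971 + 0.000144) = 0.0334
Q = 0.697, so δQ/Q = 0.0334/0.697 = 0.0479.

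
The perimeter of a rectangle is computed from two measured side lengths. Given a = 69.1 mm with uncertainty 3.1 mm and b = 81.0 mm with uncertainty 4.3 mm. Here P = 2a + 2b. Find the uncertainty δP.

10.6 mm

Absolute uncertainties add in quadrature for a linear combination:
  (2·δa)² = 38.4;  (2·δb)² = 74.0
δP = √(112) = 10.6 mm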